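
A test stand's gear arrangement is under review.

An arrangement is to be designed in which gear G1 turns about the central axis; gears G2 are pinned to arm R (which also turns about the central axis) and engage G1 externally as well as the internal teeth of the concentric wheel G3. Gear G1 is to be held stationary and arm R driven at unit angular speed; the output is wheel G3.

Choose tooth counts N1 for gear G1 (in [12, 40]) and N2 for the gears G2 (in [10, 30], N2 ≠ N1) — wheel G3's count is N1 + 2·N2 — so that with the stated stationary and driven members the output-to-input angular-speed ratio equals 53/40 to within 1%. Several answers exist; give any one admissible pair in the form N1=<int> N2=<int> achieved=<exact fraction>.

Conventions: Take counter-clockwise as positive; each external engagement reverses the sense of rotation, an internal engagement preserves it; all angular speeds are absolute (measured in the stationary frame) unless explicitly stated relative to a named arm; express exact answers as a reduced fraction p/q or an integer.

N1=26 N2=27 achieved=53/40

topology: planetary set — design target 53/40, arm = carrier (Willis)
Willis with ω_sun = 0: ω_ring/ω_arm = (N1+N3)/N3; set equal to 53/40  ⇒  N3/N1 = 1/(53/40 − 1) = 40/13
N3 = N1 + 2·N2  ⇒  N2/N1 = (N3/N1 − 1)/2 = (40/13 − 1)/2 = 27/26
smallest multiple with N1 ≥ 12 and N2 ≥ 10: k = 1  ⇒  N1 = 1·26 = 26, N2 = 1·27 = 27 (N1 ≤ 40, N2 ≤ 30, N2 ≠ N1 ✓), N3 = 26 + 2·27 = 80
check: (N1+N3)/N3 with N1 = 26, N3 = 80 gives 53/40; |achieved − target| = 0 ≤ 53/4000 ✓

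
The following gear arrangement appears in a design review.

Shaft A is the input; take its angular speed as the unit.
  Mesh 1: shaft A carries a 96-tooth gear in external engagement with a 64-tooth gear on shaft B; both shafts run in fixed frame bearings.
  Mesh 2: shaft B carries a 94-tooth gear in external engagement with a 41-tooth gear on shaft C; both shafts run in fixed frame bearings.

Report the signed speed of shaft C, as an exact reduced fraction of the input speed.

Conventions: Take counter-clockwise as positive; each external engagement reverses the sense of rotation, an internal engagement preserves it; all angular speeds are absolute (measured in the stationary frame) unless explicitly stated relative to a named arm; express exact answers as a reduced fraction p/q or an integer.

141/41

2-mesh fixed-axis compound train (all bearings frame-fixed)
mesh 1 [96T→64T]: |ω|/ω_in = 1×96/64 = 3/2, sense flips to −
mesh 2 [94T→41T]: |ω|/ω_in = (3/2)×94/41 = 141/41, sense flips to +
signed output speed (× input speed) = 141/41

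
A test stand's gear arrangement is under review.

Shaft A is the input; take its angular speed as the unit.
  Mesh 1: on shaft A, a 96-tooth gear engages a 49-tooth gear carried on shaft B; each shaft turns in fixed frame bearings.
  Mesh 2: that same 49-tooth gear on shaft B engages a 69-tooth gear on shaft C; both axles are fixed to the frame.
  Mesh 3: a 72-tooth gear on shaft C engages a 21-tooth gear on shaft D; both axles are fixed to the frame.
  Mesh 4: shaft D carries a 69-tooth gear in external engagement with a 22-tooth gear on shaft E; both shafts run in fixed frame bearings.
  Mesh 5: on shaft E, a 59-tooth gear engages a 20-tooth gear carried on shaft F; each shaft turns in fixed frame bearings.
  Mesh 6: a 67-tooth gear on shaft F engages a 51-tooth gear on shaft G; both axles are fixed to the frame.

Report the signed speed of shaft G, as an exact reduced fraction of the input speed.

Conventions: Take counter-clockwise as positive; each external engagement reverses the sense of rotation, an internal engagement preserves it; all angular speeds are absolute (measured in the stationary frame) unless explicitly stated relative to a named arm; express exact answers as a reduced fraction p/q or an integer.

379488/6545

6-mesh fixed-axis compound train (all bearings frame-fixed)
mesh 1 [96T→49T]: |ω|/ω_in = 1×96/49 = 96/49, sense flips to −
mesh 2 [49T→69T]: |ω|/ω_in = (96/49)×49/69 = 32/23, sense flips to +
mesh 3 [72T→21T]: |ω|/ω_in = (32/23)×72/21 = 768/161, sense flips to −
mesh 4 [69T→22T]: |ω|/ω_in = (768/161)×69/22 = 1152/77, sense flips to +
mesh 5 [59T→20T]: |ω|/ω_in = (1152/77)×59/20 = 16992/385, sense flips to −
mesh 6 [67T→51T]: |ω|/ω_in = (16992/385)×67/51 = 379488/6545, sense flips to +
signed output speed (× input speed) = 379488/6545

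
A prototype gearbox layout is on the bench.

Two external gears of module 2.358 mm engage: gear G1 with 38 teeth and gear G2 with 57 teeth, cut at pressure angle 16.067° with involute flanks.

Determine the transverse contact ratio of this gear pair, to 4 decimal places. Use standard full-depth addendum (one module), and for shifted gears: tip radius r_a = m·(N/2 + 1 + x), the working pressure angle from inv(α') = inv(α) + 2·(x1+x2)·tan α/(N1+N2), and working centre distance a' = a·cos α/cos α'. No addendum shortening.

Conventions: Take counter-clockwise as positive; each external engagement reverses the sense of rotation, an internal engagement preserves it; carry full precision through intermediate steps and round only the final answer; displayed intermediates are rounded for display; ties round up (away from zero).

class = single-mesh tooth geometry [involute pair 38T × 57T, m = 2.358]
base radii: r_b1 = 43.051976, r_b2 = 64.577965
tip radii: r_a1 = 47.160000, r_a2 = 69.561000
no profile shift: α' = α, a' = a
action lengths: √(r_a1²−r_b1²) = 19.250790, √(r_a2²−r_b2²) = 25.853805
base pitch p_b = π·m·cos α = 7.118514
CR = (19.250790 + 25.853805 − 112.005000·sin 16.06700°)/7.118514 = 1.981587
contact ratio ≈ 1.9816

1.9816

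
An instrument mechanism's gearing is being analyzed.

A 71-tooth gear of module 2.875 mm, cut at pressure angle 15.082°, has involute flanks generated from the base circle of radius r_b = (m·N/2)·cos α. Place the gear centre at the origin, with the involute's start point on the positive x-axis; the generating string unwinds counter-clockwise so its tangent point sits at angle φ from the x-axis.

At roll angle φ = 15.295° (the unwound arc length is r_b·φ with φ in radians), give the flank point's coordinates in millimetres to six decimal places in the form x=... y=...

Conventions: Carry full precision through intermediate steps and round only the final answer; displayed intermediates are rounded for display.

x=101.995880 y=0.620446

recognized (one wheel, involute flank): single-mesh tooth geometry, m = 2.875, N = 71
pitch radius r_p = m·N/2 = 2.875·71/2 = 102.062500
base radius r_b = r_p·cos α = 102.062500·cos 15.082° = 98.546898
roll angle φ = 15.295° = 0.26694811 rad
x = r_b·(cos φ + φ·sin φ) = 101.995880
y = r_b·(sin φ − φ·cos φ) = 0.620446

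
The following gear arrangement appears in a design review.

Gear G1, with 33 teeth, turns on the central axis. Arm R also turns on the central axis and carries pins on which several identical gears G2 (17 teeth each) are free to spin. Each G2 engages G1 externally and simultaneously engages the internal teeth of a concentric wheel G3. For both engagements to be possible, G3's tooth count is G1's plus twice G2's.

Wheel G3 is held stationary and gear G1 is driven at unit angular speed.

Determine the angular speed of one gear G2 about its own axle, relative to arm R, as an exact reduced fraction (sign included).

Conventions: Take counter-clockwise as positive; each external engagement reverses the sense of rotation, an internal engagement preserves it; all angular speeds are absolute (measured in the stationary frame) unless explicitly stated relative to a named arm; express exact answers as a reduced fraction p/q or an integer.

-2211/1700

recognized (axles ride arm R): planetary set, 33/17/67 teeth
ring teeth: 33 + 2·17 = 67
33(ω_sun−ω_arm) = −67(ω_ring−ω_arm),  ω_ring = 0, ω_sun = 1
33(1−ω_arm) = −67(0−ω_arm)  ⇒  100·ω_arm = 33  ⇒  ω_arm = 33/100
sun–planet mesh: 33·(1−33/100) = −17·(ω_p−ω_arm)  ⇒  ω_p−ω_arm = -2211/1700
exact speed ratio = -2211/1700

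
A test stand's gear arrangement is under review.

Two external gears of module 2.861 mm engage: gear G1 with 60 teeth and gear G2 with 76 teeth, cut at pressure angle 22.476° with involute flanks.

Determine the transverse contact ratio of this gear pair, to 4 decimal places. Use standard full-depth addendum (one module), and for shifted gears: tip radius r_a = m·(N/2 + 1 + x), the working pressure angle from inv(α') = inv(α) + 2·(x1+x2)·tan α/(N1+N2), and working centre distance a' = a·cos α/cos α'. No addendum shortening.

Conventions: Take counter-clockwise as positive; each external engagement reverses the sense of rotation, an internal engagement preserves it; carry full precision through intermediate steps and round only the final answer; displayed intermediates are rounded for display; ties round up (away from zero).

single-mesh involute tooth geometry (60T engaging 76T at module 2.861)
base radii: r_b1 = 79.310332, r_b2 = 100.459753
tip radii: r_a1 = 88.691000, r_a2 = 111.579000
no profile shift: α' = α, a' = a
action lengths: √(r_a1²−r_b1²) = 39.698423, √(r_a2²−r_b2²) = 48.556268
base pitch p_b = π·m·cos α = 8.305359
CR = (39.698423 + 48.556268 − 194.548000·sin 22.47600°)/8.305359 = 1.671173
contact ratio ≈ 1.6712

1.6712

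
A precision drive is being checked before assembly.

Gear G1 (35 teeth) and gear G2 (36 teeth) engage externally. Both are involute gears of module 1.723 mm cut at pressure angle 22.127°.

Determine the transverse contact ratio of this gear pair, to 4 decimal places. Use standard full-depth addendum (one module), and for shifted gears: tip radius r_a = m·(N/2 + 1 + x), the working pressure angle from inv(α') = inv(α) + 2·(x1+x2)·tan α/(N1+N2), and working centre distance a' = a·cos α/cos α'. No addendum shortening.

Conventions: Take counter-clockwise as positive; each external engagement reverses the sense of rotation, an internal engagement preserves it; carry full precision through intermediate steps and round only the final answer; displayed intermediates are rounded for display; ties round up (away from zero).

recognized (one external pair, fixed centres): single-mesh tooth geometry, m = 1.723, N1 = 35, N2 = 36
base radii: r_b1 = 27.931806, r_b2 = 28.729857
tip radii: r_a1 = 31.875500, r_a2 = 32.737000
no profile shift: α' = α, a' = a
action lengths: √(r_a1²−r_b1²) = 15.357791, √(r_a2²−r_b2²) = 15.694154
base pitch p_b = π·m·cos α = 5.014306
CR = (15.357791 + 15.694154 − 61.166500·sin 22.12700°)/5.014306 = 1.598012
contact ratio ≈ 1.5980

1.5980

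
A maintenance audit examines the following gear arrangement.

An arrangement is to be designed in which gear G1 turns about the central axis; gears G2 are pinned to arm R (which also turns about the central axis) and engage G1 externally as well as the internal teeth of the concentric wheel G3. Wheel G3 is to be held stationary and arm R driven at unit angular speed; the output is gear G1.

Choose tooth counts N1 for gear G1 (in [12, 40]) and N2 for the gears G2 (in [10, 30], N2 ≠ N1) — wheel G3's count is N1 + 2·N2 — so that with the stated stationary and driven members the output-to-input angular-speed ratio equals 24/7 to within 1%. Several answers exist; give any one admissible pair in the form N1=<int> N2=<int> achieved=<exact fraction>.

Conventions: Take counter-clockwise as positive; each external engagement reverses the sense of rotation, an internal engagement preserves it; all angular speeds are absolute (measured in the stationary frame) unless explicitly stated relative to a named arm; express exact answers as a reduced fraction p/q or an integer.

class = planetary set [ratio 24/7 wanted; Willis about the carrier]
Willis with ω_ring = 0: ω_sun/ω_arm = (N1+N3)/N1; set equal to 24/7  ⇒  N3/N1 = 24/7 − 1 = 17/7
N3 = N1 + 2·N2  ⇒  N2/N1 = (N3/N1 − 1)/2 = (17/7 − 1)/2 = 5/7
smallest multiple with N1 ≥ 12 and N2 ≥ 10: k = 2  ⇒  N1 = 2·7 = 14, N2 = 2·5 = 10 (N1 ≤ 40, N2 ≤ 30, N2 ≠ N1 ✓), N3 = 14 + 2·10 = 34
check: (N1+N3)/N1 with N1 = 14, N3 = 34 gives 24/7; |achieved − target| = 0 ≤ 6/175 ✓

N1=14 N2=10 achieved=24/7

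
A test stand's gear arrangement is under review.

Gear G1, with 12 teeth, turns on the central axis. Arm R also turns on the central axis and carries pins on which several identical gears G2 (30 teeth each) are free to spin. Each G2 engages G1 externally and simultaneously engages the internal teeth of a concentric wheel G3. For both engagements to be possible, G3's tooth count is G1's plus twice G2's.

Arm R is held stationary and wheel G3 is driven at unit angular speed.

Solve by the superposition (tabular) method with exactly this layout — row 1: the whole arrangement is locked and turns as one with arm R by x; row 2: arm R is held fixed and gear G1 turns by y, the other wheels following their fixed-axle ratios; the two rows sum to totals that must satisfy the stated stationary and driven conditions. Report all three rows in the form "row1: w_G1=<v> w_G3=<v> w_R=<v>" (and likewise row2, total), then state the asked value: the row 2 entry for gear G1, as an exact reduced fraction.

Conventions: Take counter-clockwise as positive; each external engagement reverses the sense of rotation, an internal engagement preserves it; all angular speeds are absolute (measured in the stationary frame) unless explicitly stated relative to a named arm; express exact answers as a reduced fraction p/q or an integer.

class = planetary set [G3 = 12+2·30 = 72; Willis about the carrier]
superposition row 1 [locked train]: every member turns x
row 2 (arm held, sun turns y): ω_ring = −(12/72)·y, ω_arm = 0
boundary: total ω_arm = x = 0 and total ω_ring = x − (12/72)·y = 1  ⇒  y = -6, x = 0
row 2 ring = −(12/72)·(-6) = 1
totals (row 1 + row 2): sun 0 + (-6) = -6, ring 0 + 1 = 1, arm 0 + 0 = 0
asked cell (row2, sun) = -6

row1: w_G1=0 w_G3=0 w_R=0
row2: w_G1=-6 w_G3=1 w_R=0
total: w_G1=-6 w_G3=1 w_R=0
asked value: -6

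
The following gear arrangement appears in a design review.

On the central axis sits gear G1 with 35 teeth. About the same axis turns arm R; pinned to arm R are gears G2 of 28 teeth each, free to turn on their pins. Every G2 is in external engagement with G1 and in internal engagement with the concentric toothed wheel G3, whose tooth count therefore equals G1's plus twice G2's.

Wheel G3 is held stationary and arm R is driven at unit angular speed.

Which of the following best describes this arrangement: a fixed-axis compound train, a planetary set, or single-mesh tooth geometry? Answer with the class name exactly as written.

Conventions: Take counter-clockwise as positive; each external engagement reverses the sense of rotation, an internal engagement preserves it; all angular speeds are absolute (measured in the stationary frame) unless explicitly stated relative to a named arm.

planetary set

planetary set (35T centre, 28T on arm, 91T internal) — Willis relation
classification: planetary set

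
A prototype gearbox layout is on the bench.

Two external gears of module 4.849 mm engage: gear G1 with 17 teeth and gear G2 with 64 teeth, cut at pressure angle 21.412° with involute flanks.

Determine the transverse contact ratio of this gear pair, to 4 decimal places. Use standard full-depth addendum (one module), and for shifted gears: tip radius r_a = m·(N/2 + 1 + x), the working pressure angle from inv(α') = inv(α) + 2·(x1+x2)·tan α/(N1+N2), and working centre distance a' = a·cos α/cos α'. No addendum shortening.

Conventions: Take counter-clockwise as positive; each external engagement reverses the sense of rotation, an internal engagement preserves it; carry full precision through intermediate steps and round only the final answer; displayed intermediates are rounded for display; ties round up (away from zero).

1.5951

class = single-mesh tooth geometry [involute pair 17T × 64T, m = 4.849]
base radii: r_b1 = 38.371711, r_b2 = 144.458208
tip radii: r_a1 = 46.065500, r_a2 = 160.017000
no profile shift: α' = α, a' = a
action lengths: √(r_a1²−r_b1²) = 25.488077, √(r_a2²−r_b2²) = 68.827803
base pitch p_b = π·m·cos α = 14.182151
CR = (25.488077 + 68.827803 − 196.384500·sin 21.41200°)/14.182151 = 1.595064
contact ratio ≈ 1.5951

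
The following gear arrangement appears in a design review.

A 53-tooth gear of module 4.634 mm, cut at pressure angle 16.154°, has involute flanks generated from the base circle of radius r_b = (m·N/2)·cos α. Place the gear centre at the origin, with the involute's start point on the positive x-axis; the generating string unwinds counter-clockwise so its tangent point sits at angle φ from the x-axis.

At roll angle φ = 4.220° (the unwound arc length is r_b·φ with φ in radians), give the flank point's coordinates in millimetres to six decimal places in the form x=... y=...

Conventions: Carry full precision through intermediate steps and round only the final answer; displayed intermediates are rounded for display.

x=118.271990 y=0.015701

single-mesh involute tooth geometry (53T wheel at module 4.634)
pitch radius r_p = m·N/2 = 4.634·53/2 = 122.801000
base radius r_b = r_p·cos α = 122.801000·cos 16.154° = 117.952493
roll angle φ = 4.220° = 0.07365289 rad
x = r_b·(cos φ + φ·sin φ) = 118.271990
y = r_b·(sin φ − φ·cos φ) = 0.015701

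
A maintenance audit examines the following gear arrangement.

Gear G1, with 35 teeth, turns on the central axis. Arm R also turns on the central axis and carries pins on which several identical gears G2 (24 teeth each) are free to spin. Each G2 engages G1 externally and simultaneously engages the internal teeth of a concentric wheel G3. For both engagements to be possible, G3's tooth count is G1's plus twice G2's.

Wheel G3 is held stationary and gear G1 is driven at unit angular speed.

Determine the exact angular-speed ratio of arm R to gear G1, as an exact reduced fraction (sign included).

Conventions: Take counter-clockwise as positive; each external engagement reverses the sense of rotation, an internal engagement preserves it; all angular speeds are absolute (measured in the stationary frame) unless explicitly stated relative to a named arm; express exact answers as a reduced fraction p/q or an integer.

35/118

planetary set (35T centre, 24T on arm, 83T internal) — Willis relation
ring teeth: 35 + 2·24 = 83
35(ω_sun−ω_arm) = −83(ω_ring−ω_arm),  ω_ring = 0, ω_sun = 1
35(1−ω_arm) = −83(0−ω_arm)  ⇒  118·ω_arm = 35  ⇒  ω_arm = 35/118
ω_out/ω_in = 35/118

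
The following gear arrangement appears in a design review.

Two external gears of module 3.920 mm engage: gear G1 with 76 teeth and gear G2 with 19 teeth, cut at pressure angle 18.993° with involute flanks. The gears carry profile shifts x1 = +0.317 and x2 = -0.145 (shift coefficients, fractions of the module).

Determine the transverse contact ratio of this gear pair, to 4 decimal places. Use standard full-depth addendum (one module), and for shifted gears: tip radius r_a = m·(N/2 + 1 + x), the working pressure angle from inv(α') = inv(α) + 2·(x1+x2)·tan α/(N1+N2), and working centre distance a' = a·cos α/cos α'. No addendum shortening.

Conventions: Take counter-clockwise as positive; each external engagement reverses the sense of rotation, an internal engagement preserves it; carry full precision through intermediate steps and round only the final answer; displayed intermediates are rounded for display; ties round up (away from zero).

1.7306

single-mesh involute tooth geometry (76T engaging 19T at module 3.920)
base radii: r_b1 = 140.850371, r_b2 = 35.212593
tip radii: r_a1 = 154.122640, r_a2 = 40.591600
inv(α') = inv(18.993°) + 2·(+0.317-0.145)·tan α/(76+19) = 0.01394691  ⇒  α' = 19.57623°
a' = a·cos α / cos α' = 186.2000·cos 18.993°/cos 19.57623° = 186.864368
action lengths: √(r_a1²−r_b1²) = 62.569650, √(r_a2²−r_b2²) = 20.192853
base pitch p_b = π·m·cos α = 11.644592
CR = (62.569650 + 20.192853 − 186.864368·sin 19.57623°)/11.644592 = 1.730555
contact ratio ≈ 1.7306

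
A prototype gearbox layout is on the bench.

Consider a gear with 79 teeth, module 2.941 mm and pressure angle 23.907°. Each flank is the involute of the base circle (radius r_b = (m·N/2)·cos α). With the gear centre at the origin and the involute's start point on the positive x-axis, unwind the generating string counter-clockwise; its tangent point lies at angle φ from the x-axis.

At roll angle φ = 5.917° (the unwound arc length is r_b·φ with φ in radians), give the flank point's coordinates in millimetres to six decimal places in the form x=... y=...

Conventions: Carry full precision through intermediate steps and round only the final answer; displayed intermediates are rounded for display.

x=106.767487 y=0.038948

class = single-mesh tooth geometry [base-circle involute, m = 2.941, 79T]
pitch radius r_p = m·N/2 = 2.941·79/2 = 116.169500
base radius r_b = r_p·cos α = 116.169500·cos 23.907° = 106.202674
roll angle φ = 5.917° = 0.10327113 rad
x = r_b·(cos φ + φ·sin φ) = 106.767487
y = r_b·(sin φ − φ·cos φ) = 0.038948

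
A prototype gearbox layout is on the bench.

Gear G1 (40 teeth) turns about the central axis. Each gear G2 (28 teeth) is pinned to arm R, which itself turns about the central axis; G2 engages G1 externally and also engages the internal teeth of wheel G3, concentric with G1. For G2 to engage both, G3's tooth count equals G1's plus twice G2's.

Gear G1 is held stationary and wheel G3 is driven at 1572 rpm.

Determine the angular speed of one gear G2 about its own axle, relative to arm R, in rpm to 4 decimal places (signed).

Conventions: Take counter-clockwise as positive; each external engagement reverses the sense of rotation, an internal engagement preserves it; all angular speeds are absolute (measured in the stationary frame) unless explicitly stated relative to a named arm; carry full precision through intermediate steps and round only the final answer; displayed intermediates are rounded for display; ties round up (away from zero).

+1585.2101 rpm

recognized (axles ride arm R): planetary set, 40/28/96 teeth
normalise by the input: solve with ω_ring = 1, then scale by 1572 rpm
ring teeth: 40 + 2·28 = 96
40(ω_sun−ω_arm) = −96(ω_ring−ω_arm),  ω_sun = 0, ω_ring = 1
40(0−ω_arm) = −96(1−ω_arm)  ⇒  136·ω_arm = 96  ⇒  ω_arm = 12/17
sun–planet mesh: 40·(0−12/17) = −28·(ω_p−ω_arm)  ⇒  ω_p−ω_arm = 120/119
scale: ω_p−ω_arm = 120/119 × 1572 rpm = +1585.2101 rpm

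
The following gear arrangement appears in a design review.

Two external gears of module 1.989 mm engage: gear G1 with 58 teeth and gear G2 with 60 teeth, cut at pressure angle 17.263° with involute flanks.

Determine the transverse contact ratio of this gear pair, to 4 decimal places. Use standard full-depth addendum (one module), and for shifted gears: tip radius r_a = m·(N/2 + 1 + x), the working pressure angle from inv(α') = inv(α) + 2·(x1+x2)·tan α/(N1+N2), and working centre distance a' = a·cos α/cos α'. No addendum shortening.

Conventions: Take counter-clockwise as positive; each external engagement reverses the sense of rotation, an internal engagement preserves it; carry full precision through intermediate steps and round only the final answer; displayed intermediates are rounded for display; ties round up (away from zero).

1.9565

class = single-mesh tooth geometry [involute pair 58T × 60T, m = 1.989]
base radii: r_b1 = 55.082623, r_b2 = 56.982024
tip radii: r_a1 = 59.670000, r_a2 = 61.659000
no profile shift: α' = α, a' = a
action lengths: √(r_a1²−r_b1²) = 22.943704, √(r_a2²−r_b2²) = 23.555917
base pitch p_b = π·m·cos α = 5.967144
CR = (22.943704 + 23.555917 − 117.351000·sin 17.26300°)/5.967144 = 1.956504
contact ratio ≈ 1.9565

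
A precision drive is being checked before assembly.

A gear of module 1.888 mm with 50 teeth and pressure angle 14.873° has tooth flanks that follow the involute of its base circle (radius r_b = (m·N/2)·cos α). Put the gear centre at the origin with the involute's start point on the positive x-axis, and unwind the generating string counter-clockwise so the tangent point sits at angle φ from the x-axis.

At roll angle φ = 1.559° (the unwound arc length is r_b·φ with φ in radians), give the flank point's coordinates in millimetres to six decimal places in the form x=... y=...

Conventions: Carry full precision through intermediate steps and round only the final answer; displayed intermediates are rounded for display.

x=45.635549 y=0.000306

recognized (one wheel, involute flank): single-mesh tooth geometry, m = 1.888, N = 50
pitch radius r_p = m·N/2 = 1.888·50/2 = 47.200000
base radius r_b = r_p·cos α = 47.200000·cos 14.873° = 45.618665
roll angle φ = 1.559° = 0.02720968 rad
x = r_b·(cos φ + φ·sin φ) = 45.635549
y = r_b·(sin φ − φ·cos φ) = 0.000306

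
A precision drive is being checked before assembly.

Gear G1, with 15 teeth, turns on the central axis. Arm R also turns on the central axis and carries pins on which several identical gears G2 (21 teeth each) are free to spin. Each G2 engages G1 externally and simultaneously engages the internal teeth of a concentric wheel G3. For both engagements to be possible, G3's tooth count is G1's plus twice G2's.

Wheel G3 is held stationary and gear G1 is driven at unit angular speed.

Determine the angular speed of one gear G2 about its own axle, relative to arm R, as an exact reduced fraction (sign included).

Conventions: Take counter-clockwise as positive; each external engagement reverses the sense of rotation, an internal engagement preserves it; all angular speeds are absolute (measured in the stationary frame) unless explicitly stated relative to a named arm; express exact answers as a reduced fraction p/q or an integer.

topology: planetary set — G1 15T / G2 21T / G3 57T, arm = carrier (Willis)
ring teeth: 15 + 2·21 = 57
15(ω_sun−ω_arm) = −57(ω_ring−ω_arm),  ω_ring = 0, ω_sun = 1
15(1−ω_arm) = −57(0−ω_arm)  ⇒  72·ω_arm = 15  ⇒  ω_arm = 5/24
sun–planet mesh: 15·(1−5/24) = −21·(ω_p−ω_arm)  ⇒  ω_p−ω_arm = -95/168
exact speed ratio = -95/168

-95/168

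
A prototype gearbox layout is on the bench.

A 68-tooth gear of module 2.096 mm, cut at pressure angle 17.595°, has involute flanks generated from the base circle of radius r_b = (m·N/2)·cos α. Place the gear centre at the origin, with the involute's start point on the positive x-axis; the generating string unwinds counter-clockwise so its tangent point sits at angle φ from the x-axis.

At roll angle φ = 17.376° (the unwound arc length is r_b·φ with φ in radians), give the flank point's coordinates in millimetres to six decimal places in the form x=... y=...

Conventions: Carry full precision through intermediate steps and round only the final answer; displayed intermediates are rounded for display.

x=70.982423 y=0.625782

single-mesh involute tooth geometry (68T wheel at module 2.096)
pitch radius r_p = m·N/2 = 2.096·68/2 = 71.264000
base radius r_b = r_p·cos α = 71.264000·cos 17.595° = 67.930060
roll angle φ = 17.376° = 0.30326841 rad
x = r_b·(cos φ + φ·sin φ) = 70.982423
y = r_b·(sin φ − φ·cos φ) = 0.625782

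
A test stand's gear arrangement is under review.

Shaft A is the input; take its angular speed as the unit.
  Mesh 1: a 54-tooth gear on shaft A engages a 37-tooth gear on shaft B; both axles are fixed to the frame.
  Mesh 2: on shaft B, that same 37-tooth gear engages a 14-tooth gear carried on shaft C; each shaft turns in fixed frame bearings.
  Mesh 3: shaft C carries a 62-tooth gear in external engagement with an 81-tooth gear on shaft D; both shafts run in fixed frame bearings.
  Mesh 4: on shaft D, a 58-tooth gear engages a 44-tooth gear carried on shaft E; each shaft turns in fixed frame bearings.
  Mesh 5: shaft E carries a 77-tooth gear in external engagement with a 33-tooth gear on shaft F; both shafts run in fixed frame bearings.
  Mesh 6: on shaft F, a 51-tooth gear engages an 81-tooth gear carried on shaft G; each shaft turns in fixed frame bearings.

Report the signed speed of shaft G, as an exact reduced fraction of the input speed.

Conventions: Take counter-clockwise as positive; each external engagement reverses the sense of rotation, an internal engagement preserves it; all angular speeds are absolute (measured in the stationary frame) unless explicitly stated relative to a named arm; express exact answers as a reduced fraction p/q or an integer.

6-mesh fixed-axis compound train (all bearings frame-fixed)
mesh 1 [54T→37T]: |ω|/ω_in = 1×54/37 = 54/37, sense flips to −
mesh 2 [37T→14T]: |ω|/ω_in = (54/37)×37/14 = 27/7, sense flips to +
mesh 3 [62T→81T]: |ω|/ω_in = (27/7)×62/81 = 62/21, sense flips to −
mesh 4 [58T→44T]: |ω|/ω_in = (62/21)×58/44 = 899/231, sense flips to +
mesh 5 [77T→33T]: |ω|/ω_in = (899/231)×77/33 = 899/99, sense flips to −
mesh 6 [51T→81T]: |ω|/ω_in = (899/99)×51/81 = 15283/2673, sense flips to +
signed output speed (× input speed) = 15283/2673

15283/2673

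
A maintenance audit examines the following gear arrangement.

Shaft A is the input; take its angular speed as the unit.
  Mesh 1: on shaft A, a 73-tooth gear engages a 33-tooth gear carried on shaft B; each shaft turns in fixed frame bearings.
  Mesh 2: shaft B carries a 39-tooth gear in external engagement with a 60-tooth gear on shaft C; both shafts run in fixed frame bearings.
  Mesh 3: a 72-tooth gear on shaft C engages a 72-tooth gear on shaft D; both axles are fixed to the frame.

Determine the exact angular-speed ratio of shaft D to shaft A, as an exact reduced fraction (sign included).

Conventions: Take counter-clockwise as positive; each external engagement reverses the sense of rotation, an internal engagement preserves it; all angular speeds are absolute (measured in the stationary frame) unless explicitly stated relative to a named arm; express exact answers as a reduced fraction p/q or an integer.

-949/660

class = fixed-axis compound train [3 meshes; 3 ratios multiply, 3 sense flips]
mesh 1 [73T→33T]: running ratio 73/33, sense −
mesh 2 [39T→60T]: running ratio 949/660, sense +
mesh 3 [72T→72T]: running ratio 949/660, sense −
ω_out/ω_in = -949/660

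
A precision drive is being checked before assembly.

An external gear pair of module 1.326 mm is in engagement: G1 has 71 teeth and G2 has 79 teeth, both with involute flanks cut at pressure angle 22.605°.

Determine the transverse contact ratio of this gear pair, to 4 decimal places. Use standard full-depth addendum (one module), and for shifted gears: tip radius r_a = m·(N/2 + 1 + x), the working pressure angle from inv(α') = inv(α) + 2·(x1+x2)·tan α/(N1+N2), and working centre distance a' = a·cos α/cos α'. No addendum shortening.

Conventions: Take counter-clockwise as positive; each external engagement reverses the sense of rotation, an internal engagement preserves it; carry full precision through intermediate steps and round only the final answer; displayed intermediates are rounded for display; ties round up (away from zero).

topology: single-mesh involute geometry — m = 1.326, 71T/79T pair
base radii: r_b1 = 43.456696, r_b2 = 48.353225
tip radii: r_a1 = 48.399000, r_a2 = 53.703000
no profile shift: α' = α, a' = a
action lengths: √(r_a1²−r_b1²) = 21.306778, √(r_a2²−r_b2²) = 23.366169
base pitch p_b = π·m·cos α = 3.845725
CR = (21.306778 + 23.366169 − 99.450000·sin 22.60500°)/3.845725 = 1.676346
contact ratio ≈ 1.6763

1.6763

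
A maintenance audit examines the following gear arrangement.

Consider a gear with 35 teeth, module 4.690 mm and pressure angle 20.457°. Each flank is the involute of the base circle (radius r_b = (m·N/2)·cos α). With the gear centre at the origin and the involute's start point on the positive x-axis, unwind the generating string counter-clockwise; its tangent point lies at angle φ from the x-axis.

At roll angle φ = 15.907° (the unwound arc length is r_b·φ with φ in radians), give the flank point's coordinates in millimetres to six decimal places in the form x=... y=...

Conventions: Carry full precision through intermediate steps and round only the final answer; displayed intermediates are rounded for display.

single-mesh involute tooth geometry (35T wheel at module 4.690)
pitch radius r_p = m·N/2 = 4.690·35/2 = 82.075000
base radius r_b = r_p·cos α = 82.075000·cos 20.457° = 76.898920
roll angle φ = 15.907° = 0.27762952 rad
x = r_b·(cos φ + φ·sin φ) = 79.805670
y = r_b·(sin φ − φ·cos φ) = 0.544308

x=79.805670 y=0.544308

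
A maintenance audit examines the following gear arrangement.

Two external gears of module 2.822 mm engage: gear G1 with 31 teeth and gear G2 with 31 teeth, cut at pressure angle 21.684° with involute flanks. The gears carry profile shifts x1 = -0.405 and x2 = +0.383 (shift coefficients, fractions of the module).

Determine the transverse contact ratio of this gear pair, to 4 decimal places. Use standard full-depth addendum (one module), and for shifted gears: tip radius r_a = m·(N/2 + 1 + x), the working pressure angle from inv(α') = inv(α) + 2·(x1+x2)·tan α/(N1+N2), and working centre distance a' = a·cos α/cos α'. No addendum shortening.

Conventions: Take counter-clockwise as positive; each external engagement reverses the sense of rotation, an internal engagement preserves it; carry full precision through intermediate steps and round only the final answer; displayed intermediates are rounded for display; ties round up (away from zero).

1.5747

recognized (one external pair, fixed centres): single-mesh tooth geometry, m = 2.822, N1 = 31, N2 = 31
base radii: r_b1 = 40.645703, r_b2 = 40.645703
tip radii: r_a1 = 45.420090, r_a2 = 47.643826
inv(α') = inv(21.684°) + 2·(-0.405+0.383)·tan α/(31+31) = 0.01888551  ⇒  α' = 21.58120°
a' = a·cos α / cos α' = 87.4820·cos 21.684°/cos 21.58120° = 87.419776
action lengths: √(r_a1²−r_b1²) = 20.270951, √(r_a2²−r_b2²) = 24.856810
base pitch p_b = π·m·cos α = 8.238209
CR = (20.270951 + 24.856810 − 87.419776·sin 21.58120°)/8.238209 = 1.574743
contact ratio ≈ 1.5747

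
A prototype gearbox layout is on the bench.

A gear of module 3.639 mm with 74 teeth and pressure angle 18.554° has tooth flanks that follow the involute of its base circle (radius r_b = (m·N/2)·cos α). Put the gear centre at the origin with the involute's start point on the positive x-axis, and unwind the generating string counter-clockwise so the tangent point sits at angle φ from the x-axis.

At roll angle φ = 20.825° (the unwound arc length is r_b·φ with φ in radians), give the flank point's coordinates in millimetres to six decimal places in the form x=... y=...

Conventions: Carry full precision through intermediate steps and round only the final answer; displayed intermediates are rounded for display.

class = single-mesh tooth geometry [base-circle involute, m = 3.639, 74T]
pitch radius r_p = m·N/2 = 3.639·74/2 = 134.643000
base radius r_b = r_p·cos α = 134.643000·cos 18.554° = 127.644820
roll angle φ = 20.825° = 0.36346482 rad
x = r_b·(cos φ + φ·sin φ) = 135.799763
y = r_b·(sin φ − φ·cos φ) = 2.016141

x=135.799763 y=2.016141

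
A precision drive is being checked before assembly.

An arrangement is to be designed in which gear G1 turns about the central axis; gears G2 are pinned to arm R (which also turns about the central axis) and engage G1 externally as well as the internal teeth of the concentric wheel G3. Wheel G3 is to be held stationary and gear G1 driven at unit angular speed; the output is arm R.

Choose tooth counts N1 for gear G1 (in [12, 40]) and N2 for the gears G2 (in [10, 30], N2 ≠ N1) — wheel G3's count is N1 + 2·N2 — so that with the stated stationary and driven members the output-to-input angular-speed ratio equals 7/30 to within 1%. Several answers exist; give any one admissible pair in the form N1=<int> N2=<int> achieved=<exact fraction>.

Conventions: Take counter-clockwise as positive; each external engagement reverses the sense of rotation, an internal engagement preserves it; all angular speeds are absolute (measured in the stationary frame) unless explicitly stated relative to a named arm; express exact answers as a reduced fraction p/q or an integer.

topology: planetary set — design target 7/30, arm = carrier (Willis)
Willis with ω_ring = 0: ω_arm/ω_sun = N1/(N1+N3); set equal to 7/30  ⇒  N3/N1 = 1/(7/30) − 1 = 23/7
N3 = N1 + 2·N2  ⇒  N2/N1 = (N3/N1 − 1)/2 = (23/7 − 1)/2 = 8/7
smallest multiple with N1 ≥ 12 and N2 ≥ 10: k = 2  ⇒  N1 = 2·7 = 14, N2 = 2·8 = 16 (N1 ≤ 40, N2 ≤ 30, N2 ≠ N1 ✓), N3 = 14 + 2·16 = 46
check: N1/(N1+N3) with N1 = 14, N3 = 46 gives 7/30; |achieved − target| = 0 ≤ 7/3000 ✓

N1=14 N2=16 achieved=7/30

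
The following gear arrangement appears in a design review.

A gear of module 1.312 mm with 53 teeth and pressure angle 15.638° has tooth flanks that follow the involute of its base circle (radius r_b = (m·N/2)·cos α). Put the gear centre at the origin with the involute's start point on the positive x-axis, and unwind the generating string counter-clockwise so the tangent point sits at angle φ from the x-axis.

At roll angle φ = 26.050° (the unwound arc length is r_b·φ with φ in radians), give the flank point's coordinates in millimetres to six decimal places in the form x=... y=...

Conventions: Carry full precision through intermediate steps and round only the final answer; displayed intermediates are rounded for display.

x=36.764738 y=1.027374

topology: single-mesh involute geometry — m = 1.312, N = 53
pitch radius r_p = m·N/2 = 1.312·53/2 = 34.768000
base radius r_b = r_p·cos α = 34.768000·cos 15.638° = 33.481028
roll angle φ = 26.050° = 0.45465827 rad
x = r_b·(cos φ + φ·sin φ) = 36.764738
y = r_b·(sin φ − φ·cos φ) = 1.027374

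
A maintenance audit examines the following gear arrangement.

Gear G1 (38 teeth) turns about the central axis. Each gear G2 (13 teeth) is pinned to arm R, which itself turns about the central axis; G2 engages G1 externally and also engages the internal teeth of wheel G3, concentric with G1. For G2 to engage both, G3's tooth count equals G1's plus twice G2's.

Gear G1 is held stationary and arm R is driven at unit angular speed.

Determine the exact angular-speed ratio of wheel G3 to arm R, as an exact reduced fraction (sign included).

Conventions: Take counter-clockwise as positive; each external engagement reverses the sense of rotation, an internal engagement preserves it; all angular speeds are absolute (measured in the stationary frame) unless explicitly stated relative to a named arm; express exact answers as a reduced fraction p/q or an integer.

topology: planetary set — G1 38T / G2 13T / G3 64T, arm = carrier (Willis)
ring teeth: 38 + 2·13 = 64
38(ω_sun−ω_arm) = −64(ω_ring−ω_arm),  ω_sun = 0, ω_arm = 1
ω_ring = 1 − (38/64)(0−1) = 51/32
ω_out/ω_in = 51/32

51/32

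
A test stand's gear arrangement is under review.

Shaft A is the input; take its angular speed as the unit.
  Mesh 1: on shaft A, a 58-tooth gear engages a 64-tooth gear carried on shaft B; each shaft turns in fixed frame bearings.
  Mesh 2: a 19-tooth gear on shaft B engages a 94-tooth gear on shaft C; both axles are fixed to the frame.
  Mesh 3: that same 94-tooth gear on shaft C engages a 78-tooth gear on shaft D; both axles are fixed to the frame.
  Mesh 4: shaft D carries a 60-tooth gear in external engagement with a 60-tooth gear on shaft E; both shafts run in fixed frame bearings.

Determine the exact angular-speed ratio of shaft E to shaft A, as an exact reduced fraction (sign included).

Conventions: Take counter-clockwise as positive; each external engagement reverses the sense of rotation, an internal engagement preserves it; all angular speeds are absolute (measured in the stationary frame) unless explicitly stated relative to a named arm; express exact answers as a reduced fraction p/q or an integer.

class = fixed-axis compound train [4 meshes; 4 ratios multiply, 4 sense flips]
mesh 1 [58T→64T]: running ratio 29/32, sense −
mesh 2 [19T→94T]: running ratio 551/3008, sense +
mesh 3 [94T→78T]: running ratio 551/2496, sense −
mesh 4 [60T→60T]: running ratio 551/2496, sense +
ω_out/ω_in = 551/2496

551/2496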